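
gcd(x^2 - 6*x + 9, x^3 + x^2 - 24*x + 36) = x - 3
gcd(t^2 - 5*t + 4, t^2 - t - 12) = t - 4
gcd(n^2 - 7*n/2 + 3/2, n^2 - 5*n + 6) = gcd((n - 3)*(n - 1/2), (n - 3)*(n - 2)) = n - 3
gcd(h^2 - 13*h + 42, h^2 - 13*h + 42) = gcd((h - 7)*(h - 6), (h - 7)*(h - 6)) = h^2 - 13*h + 42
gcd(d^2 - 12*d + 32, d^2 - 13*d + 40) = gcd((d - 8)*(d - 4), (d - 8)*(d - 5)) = d - 8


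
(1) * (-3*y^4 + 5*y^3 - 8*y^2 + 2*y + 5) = -3*y^4 + 5*y^3 - 8*y^2 + 2*y + 5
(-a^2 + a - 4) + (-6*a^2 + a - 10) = -7*a^2 + 2*a - 14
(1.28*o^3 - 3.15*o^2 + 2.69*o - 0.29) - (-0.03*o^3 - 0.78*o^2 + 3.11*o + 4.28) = 1.31*o^3 - 2.37*o^2 - 0.42*o - 4.57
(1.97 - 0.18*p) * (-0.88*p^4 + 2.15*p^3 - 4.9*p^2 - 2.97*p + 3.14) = 0.1584*p^5 - 2.1206*p^4 + 5.1175*p^3 - 9.1184*p^2 - 6.4161*p + 6.1858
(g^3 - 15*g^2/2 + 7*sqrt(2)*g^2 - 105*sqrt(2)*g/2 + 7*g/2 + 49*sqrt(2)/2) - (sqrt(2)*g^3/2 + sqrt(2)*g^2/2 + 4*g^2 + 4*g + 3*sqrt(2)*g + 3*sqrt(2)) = -sqrt(2)*g^3/2 + g^3 - 23*g^2/2 + 13*sqrt(2)*g^2/2 - 111*sqrt(2)*g/2 - g/2 + 43*sqrt(2)/2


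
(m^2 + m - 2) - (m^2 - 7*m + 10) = 8*m - 12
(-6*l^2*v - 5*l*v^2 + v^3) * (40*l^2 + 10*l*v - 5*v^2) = -240*l^4*v - 260*l^3*v^2 + 20*l^2*v^3 + 35*l*v^4 - 5*v^5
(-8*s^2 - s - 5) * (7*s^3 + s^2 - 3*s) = -56*s^5 - 15*s^4 - 12*s^3 - 2*s^2 + 15*s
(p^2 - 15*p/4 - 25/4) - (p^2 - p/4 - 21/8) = -7*p/2 - 29/8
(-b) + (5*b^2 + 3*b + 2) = 5*b^2 + 2*b + 2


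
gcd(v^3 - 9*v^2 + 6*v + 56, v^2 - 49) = v - 7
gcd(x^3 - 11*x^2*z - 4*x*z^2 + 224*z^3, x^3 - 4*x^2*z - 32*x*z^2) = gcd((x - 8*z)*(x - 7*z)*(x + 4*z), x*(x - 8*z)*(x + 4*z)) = x^2 - 4*x*z - 32*z^2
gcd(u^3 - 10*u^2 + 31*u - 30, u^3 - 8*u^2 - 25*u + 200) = u - 5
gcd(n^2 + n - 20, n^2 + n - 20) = n^2 + n - 20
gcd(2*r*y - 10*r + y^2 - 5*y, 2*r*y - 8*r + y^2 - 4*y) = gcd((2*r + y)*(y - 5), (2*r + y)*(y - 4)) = 2*r + y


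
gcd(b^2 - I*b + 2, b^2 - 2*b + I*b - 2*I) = b + I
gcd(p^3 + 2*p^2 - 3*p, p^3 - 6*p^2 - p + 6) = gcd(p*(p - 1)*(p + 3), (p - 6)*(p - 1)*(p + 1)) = p - 1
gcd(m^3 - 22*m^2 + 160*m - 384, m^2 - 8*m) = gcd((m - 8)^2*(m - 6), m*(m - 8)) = m - 8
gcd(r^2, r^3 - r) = r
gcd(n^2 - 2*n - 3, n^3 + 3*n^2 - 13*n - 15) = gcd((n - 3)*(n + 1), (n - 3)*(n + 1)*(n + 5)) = n^2 - 2*n - 3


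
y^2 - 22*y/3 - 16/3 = (y - 8)*(y + 2/3)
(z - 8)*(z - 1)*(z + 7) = z^3 - 2*z^2 - 55*z + 56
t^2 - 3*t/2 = t*(t - 3/2)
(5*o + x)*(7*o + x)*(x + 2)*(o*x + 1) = 35*o^3*x^2 + 70*o^3*x + 12*o^2*x^3 + 24*o^2*x^2 + 35*o^2*x + 70*o^2 + o*x^4 + 2*o*x^3 + 12*o*x^2 + 24*o*x + x^3 + 2*x^2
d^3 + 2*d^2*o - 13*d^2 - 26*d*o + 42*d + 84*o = (d - 7)*(d - 6)*(d + 2*o)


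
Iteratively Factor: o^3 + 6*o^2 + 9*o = (o)*(o^2 + 6*o + 9) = o*(o + 3)*(o + 3)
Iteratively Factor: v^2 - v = (v)*(v - 1)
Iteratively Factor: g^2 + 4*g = (g)*(g + 4)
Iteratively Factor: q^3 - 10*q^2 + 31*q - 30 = (q - 2)*(q^2 - 8*q + 15) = (q - 3)*(q - 2)*(q - 5)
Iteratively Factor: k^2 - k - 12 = (k + 3)*(k - 4)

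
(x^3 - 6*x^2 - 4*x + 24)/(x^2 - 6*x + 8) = (x^2 - 4*x - 12)/(x - 4)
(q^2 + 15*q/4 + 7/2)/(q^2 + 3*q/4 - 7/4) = (q + 2)/(q - 1)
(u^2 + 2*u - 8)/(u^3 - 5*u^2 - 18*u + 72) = (u - 2)/(u^2 - 9*u + 18)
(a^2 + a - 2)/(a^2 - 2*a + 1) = (a + 2)/(a - 1)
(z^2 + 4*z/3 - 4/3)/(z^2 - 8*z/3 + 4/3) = (z + 2)/(z - 2)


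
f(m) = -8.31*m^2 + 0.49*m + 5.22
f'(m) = 0.49 - 16.62*m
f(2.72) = -54.93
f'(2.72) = -44.72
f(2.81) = -59.02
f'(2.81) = -46.21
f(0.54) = 3.06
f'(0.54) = -8.48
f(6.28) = -319.44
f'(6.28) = -103.88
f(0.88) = -0.78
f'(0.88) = -14.14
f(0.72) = 1.26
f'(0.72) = -11.48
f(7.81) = -497.83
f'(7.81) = -129.31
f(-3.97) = -127.70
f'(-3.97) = 66.47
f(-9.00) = -672.30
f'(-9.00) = 150.07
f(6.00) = -291.00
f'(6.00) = -99.23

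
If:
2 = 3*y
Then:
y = 2/3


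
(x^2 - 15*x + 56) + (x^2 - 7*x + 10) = 2*x^2 - 22*x + 66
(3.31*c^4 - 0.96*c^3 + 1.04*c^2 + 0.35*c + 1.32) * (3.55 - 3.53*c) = -11.6843*c^5 + 15.1393*c^4 - 7.0792*c^3 + 2.4565*c^2 - 3.4171*c + 4.686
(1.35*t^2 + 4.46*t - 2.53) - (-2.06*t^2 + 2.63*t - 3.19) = 3.41*t^2 + 1.83*t + 0.66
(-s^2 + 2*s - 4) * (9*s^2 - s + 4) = -9*s^4 + 19*s^3 - 42*s^2 + 12*s - 16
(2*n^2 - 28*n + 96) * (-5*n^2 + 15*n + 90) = -10*n^4 + 170*n^3 - 720*n^2 - 1080*n + 8640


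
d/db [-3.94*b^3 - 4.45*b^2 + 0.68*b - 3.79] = -11.82*b^2 - 8.9*b + 0.68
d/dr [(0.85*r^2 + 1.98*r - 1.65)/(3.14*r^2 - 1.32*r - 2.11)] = (-7.3392*r^2 + 6.775*r - 6.3558)/(9.8596*r^4 - 8.2896*r^3 - 11.5084*r^2 + 5.5704*r + 4.4521)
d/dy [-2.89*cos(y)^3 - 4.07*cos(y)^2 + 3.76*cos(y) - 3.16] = (8.67*cos(y)^2 + 8.14*cos(y) - 3.76)*sin(y)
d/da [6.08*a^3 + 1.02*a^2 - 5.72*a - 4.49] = 18.24*a^2 + 2.04*a - 5.72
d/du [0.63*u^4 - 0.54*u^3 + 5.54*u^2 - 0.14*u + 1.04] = 2.52*u^3 - 1.62*u^2 + 11.08*u - 0.14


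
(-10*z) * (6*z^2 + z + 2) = -60*z^3 - 10*z^2 - 20*z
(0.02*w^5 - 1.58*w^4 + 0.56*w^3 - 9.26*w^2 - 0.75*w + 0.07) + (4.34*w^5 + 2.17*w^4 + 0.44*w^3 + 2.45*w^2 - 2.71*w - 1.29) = 4.36*w^5 + 0.59*w^4 + 1.0*w^3 - 6.81*w^2 - 3.46*w - 1.22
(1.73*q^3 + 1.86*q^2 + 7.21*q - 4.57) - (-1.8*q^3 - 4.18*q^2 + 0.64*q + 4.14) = 3.53*q^3 + 6.04*q^2 + 6.57*q - 8.71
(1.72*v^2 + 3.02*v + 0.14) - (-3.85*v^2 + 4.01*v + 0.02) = 5.57*v^2 - 0.99*v + 0.12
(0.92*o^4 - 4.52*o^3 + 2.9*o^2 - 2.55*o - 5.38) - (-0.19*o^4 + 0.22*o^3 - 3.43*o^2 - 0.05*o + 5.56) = 1.11*o^4 - 4.74*o^3 + 6.33*o^2 - 2.5*o - 10.94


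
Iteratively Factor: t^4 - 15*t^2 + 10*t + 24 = (t + 1)*(t^3 - t^2 - 14*t + 24) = (t - 3)*(t + 1)*(t^2 + 2*t - 8) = (t - 3)*(t - 2)*(t + 1)*(t + 4)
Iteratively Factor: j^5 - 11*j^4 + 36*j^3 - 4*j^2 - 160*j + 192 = (j - 2)*(j^4 - 9*j^3 + 18*j^2 + 32*j - 96) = (j - 4)*(j - 2)*(j^3 - 5*j^2 - 2*j + 24) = (j - 4)*(j - 2)*(j + 2)*(j^2 - 7*j + 12) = (j - 4)^2*(j - 2)*(j + 2)*(j - 3)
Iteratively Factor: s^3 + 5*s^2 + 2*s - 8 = (s + 4)*(s^2 + s - 2) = (s - 1)*(s + 4)*(s + 2)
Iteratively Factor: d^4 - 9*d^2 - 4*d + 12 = (d - 1)*(d^3 + d^2 - 8*d - 12) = (d - 1)*(d + 2)*(d^2 - d - 6) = (d - 3)*(d - 1)*(d + 2)*(d + 2)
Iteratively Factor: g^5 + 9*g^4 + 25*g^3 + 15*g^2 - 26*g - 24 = (g + 4)*(g^4 + 5*g^3 + 5*g^2 - 5*g - 6) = (g - 1)*(g + 4)*(g^3 + 6*g^2 + 11*g + 6) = (g - 1)*(g + 1)*(g + 4)*(g^2 + 5*g + 6) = (g - 1)*(g + 1)*(g + 3)*(g + 4)*(g + 2)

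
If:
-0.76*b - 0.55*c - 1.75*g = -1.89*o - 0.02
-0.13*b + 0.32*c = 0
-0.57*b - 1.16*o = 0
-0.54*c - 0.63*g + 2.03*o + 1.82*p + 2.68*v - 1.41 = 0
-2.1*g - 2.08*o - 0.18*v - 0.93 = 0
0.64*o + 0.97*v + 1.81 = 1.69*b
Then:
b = 0.21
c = 0.09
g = -0.22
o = -0.10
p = 2.95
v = -1.43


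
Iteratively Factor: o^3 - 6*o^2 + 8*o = (o)*(o^2 - 6*o + 8) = o*(o - 4)*(o - 2)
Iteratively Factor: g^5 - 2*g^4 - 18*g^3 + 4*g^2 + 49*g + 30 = (g - 5)*(g^4 + 3*g^3 - 3*g^2 - 11*g - 6) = (g - 5)*(g + 3)*(g^3 - 3*g - 2) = (g - 5)*(g + 1)*(g + 3)*(g^2 - g - 2) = (g - 5)*(g - 2)*(g + 1)*(g + 3)*(g + 1)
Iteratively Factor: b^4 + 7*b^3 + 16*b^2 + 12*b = (b + 2)*(b^3 + 5*b^2 + 6*b) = b*(b + 2)*(b^2 + 5*b + 6) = b*(b + 2)^2*(b + 3)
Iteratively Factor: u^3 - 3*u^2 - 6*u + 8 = (u - 4)*(u^2 + u - 2) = (u - 4)*(u - 1)*(u + 2)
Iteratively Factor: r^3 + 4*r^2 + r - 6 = (r - 1)*(r^2 + 5*r + 6) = (r - 1)*(r + 3)*(r + 2)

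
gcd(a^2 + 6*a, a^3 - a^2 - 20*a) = a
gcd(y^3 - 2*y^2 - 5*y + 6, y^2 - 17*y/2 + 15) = 1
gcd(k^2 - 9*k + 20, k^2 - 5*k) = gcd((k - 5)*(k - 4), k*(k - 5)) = k - 5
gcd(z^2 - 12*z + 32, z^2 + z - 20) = z - 4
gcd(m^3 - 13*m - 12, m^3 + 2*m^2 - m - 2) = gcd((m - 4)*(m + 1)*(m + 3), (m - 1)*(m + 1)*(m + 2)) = m + 1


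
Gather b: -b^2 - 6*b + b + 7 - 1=-b^2 - 5*b + 6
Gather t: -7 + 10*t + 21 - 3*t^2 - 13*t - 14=-3*t^2 - 3*t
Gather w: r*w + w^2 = r*w + w^2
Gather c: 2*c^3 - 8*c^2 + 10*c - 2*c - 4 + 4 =2*c^3 - 8*c^2 + 8*c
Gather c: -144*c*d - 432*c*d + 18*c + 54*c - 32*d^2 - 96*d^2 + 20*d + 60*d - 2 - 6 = c*(72 - 576*d) - 128*d^2 + 80*d - 8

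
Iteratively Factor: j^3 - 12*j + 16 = (j - 2)*(j^2 + 2*j - 8) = (j - 2)^2*(j + 4)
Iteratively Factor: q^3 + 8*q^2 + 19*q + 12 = (q + 3)*(q^2 + 5*q + 4) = (q + 3)*(q + 4)*(q + 1)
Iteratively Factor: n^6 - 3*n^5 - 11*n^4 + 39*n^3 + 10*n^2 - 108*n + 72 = (n - 3)*(n^5 - 11*n^3 + 6*n^2 + 28*n - 24) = (n - 3)*(n + 3)*(n^4 - 3*n^3 - 2*n^2 + 12*n - 8) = (n - 3)*(n - 2)*(n + 3)*(n^3 - n^2 - 4*n + 4) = (n - 3)*(n - 2)*(n - 1)*(n + 3)*(n^2 - 4) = (n - 3)*(n - 2)^2*(n - 1)*(n + 3)*(n + 2)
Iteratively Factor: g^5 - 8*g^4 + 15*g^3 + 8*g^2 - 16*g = (g - 1)*(g^4 - 7*g^3 + 8*g^2 + 16*g) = (g - 4)*(g - 1)*(g^3 - 3*g^2 - 4*g) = (g - 4)*(g - 1)*(g + 1)*(g^2 - 4*g) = g*(g - 4)*(g - 1)*(g + 1)*(g - 4)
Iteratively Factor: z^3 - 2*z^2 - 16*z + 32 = (z - 4)*(z^2 + 2*z - 8) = (z - 4)*(z + 4)*(z - 2)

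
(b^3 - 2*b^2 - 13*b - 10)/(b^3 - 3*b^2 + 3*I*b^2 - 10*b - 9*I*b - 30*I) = (b + 1)/(b + 3*I)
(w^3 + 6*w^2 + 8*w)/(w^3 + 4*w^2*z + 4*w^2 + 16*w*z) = (w + 2)/(w + 4*z)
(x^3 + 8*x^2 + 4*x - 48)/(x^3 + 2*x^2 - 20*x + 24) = (x + 4)/(x - 2)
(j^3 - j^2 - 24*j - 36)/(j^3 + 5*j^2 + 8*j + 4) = (j^2 - 3*j - 18)/(j^2 + 3*j + 2)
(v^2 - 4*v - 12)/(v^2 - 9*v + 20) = (v^2 - 4*v - 12)/(v^2 - 9*v + 20)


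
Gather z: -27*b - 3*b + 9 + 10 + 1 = 20 - 30*b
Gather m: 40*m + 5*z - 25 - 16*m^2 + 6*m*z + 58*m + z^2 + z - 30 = -16*m^2 + m*(6*z + 98) + z^2 + 6*z - 55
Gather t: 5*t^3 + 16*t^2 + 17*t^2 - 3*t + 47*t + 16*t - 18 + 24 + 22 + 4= 5*t^3 + 33*t^2 + 60*t + 32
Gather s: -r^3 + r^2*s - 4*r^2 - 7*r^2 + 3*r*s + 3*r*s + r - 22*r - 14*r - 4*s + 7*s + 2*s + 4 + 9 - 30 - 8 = -r^3 - 11*r^2 - 35*r + s*(r^2 + 6*r + 5) - 25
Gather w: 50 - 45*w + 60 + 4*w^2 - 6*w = 4*w^2 - 51*w + 110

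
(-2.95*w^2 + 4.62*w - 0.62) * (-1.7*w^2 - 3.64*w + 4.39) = 5.015*w^4 + 2.884*w^3 - 28.7133*w^2 + 22.5386*w - 2.7218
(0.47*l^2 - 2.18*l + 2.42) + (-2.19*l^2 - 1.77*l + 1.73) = -1.72*l^2 - 3.95*l + 4.15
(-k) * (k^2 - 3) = -k^3 + 3*k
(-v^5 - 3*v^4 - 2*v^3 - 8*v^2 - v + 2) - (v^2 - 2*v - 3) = -v^5 - 3*v^4 - 2*v^3 - 9*v^2 + v + 5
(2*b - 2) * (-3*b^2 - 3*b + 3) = -6*b^3 + 12*b - 6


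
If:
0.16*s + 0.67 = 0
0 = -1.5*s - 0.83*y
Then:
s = -4.19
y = 7.57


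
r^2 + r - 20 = (r - 4)*(r + 5)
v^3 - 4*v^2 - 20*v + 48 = (v - 6)*(v - 2)*(v + 4)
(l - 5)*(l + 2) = l^2 - 3*l - 10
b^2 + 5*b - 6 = (b - 1)*(b + 6)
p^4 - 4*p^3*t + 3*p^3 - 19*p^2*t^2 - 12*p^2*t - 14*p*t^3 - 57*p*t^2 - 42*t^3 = (p + 3)*(p - 7*t)*(p + t)*(p + 2*t)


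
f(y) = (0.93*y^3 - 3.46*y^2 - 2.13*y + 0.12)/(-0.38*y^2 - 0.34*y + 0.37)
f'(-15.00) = -2.41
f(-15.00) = 48.55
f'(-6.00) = -2.02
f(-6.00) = 27.73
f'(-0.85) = 17.36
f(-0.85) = -2.97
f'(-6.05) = -2.03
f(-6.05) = 27.83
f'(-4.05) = -1.04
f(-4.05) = 24.47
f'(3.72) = -2.40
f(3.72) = 1.27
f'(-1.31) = 197.65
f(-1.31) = -31.35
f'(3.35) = -2.43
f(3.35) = 2.16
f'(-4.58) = -1.50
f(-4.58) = 25.16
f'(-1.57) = 6369.63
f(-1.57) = 263.63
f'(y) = (0.76*y + 0.34)*(0.93*y^3 - 3.46*y^2 - 2.13*y + 0.12)/(-0.38*y^2 - 0.34*y + 0.37)^2 + (2.79*y^2 - 6.92*y - 2.13)/(-0.38*y^2 - 0.34*y + 0.37) = (-0.3534*y^4 - 0.6324*y^3 + 1.3993*y^2 - 2.4692*y - 0.7473)/(0.1444*y^4 + 0.2584*y^3 - 0.1656*y^2 - 0.2516*y + 0.1369)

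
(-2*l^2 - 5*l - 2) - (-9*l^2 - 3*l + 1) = 7*l^2 - 2*l - 3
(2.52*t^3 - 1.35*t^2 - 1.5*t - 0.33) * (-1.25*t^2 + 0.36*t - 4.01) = -3.15*t^5 + 2.5947*t^4 - 8.7162*t^3 + 5.286*t^2 + 5.8962*t + 1.3233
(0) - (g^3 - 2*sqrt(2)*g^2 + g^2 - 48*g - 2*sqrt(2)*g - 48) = -g^3 - g^2 + 2*sqrt(2)*g^2 + 2*sqrt(2)*g + 48*g + 48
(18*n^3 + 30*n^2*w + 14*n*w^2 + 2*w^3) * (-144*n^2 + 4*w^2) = -2592*n^5 - 4320*n^4*w - 1944*n^3*w^2 - 168*n^2*w^3 + 56*n*w^4 + 8*w^5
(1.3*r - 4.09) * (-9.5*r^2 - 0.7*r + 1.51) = -12.35*r^3 + 37.945*r^2 + 4.826*r - 6.1759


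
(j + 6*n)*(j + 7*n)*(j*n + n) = j^3*n + 13*j^2*n^2 + j^2*n + 42*j*n^3 + 13*j*n^2 + 42*n^3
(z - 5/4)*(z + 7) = z^2 + 23*z/4 - 35/4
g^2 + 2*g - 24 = (g - 4)*(g + 6)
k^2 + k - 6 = (k - 2)*(k + 3)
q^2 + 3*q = q*(q + 3)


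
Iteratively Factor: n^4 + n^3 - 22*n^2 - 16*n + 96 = (n - 2)*(n^3 + 3*n^2 - 16*n - 48) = (n - 2)*(n + 3)*(n^2 - 16) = (n - 2)*(n + 3)*(n + 4)*(n - 4)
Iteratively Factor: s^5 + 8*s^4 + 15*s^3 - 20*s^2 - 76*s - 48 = (s - 2)*(s^4 + 10*s^3 + 35*s^2 + 50*s + 24) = (s - 2)*(s + 1)*(s^3 + 9*s^2 + 26*s + 24) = (s - 2)*(s + 1)*(s + 4)*(s^2 + 5*s + 6) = (s - 2)*(s + 1)*(s + 3)*(s + 4)*(s + 2)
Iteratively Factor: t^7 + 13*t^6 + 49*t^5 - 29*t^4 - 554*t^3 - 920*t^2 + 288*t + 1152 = (t + 4)*(t^6 + 9*t^5 + 13*t^4 - 81*t^3 - 230*t^2 + 288) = (t + 2)*(t + 4)*(t^5 + 7*t^4 - t^3 - 79*t^2 - 72*t + 144) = (t + 2)*(t + 4)^2*(t^4 + 3*t^3 - 13*t^2 - 27*t + 36) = (t + 2)*(t + 3)*(t + 4)^2*(t^3 - 13*t + 12) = (t - 3)*(t + 2)*(t + 3)*(t + 4)^2*(t^2 + 3*t - 4) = (t - 3)*(t + 2)*(t + 3)*(t + 4)^3*(t - 1)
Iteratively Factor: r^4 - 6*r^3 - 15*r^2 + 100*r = (r - 5)*(r^3 - r^2 - 20*r) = r*(r - 5)*(r^2 - r - 20) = r*(r - 5)*(r + 4)*(r - 5)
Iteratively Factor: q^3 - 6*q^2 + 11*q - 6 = (q - 1)*(q^2 - 5*q + 6) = (q - 2)*(q - 1)*(q - 3)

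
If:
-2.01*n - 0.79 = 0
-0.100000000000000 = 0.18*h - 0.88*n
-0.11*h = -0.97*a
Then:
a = -0.28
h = -2.48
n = -0.39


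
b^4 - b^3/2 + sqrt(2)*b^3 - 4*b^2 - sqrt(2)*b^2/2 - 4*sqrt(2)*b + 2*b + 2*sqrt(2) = (b - 2)*(b - 1/2)*(b + 2)*(b + sqrt(2))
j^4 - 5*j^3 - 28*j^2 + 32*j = j*(j - 8)*(j - 1)*(j + 4)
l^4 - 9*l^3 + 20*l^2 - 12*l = l*(l - 6)*(l - 2)*(l - 1)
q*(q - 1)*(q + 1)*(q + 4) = q^4 + 4*q^3 - q^2 - 4*q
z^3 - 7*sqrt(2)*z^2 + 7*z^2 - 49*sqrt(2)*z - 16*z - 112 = (z + 7)*(z - 8*sqrt(2))*(z + sqrt(2))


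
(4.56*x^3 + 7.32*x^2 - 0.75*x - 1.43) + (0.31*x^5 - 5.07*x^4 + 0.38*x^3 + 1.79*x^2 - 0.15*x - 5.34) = 0.31*x^5 - 5.07*x^4 + 4.94*x^3 + 9.11*x^2 - 0.9*x - 6.77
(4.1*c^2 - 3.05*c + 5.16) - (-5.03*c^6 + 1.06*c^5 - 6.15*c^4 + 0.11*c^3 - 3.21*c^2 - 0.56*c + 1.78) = 5.03*c^6 - 1.06*c^5 + 6.15*c^4 - 0.11*c^3 + 7.31*c^2 - 2.49*c + 3.38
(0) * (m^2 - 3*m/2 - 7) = 0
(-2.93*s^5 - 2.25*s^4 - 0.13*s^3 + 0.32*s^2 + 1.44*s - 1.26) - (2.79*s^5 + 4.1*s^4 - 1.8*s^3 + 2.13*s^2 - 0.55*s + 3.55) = -5.72*s^5 - 6.35*s^4 + 1.67*s^3 - 1.81*s^2 + 1.99*s - 4.81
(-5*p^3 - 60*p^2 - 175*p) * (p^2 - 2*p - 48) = -5*p^5 - 50*p^4 + 185*p^3 + 3230*p^2 + 8400*p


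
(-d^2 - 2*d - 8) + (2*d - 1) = -d^2 - 9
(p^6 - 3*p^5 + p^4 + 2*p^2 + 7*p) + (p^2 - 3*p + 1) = p^6 - 3*p^5 + p^4 + 3*p^2 + 4*p + 1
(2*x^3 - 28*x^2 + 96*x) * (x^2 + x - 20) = 2*x^5 - 26*x^4 + 28*x^3 + 656*x^2 - 1920*x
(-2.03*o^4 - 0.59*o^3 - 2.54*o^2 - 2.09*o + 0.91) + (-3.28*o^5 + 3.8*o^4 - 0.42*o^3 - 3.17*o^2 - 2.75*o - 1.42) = -3.28*o^5 + 1.77*o^4 - 1.01*o^3 - 5.71*o^2 - 4.84*o - 0.51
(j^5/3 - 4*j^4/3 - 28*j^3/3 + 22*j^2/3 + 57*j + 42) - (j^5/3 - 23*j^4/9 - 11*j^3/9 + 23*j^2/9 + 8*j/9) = 11*j^4/9 - 73*j^3/9 + 43*j^2/9 + 505*j/9 + 42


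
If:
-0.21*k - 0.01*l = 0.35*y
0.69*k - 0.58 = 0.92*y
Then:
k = 1.33333333333333*y + 0.840579710144927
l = -63.0*y - 17.6521739130435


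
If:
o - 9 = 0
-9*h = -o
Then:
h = 1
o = 9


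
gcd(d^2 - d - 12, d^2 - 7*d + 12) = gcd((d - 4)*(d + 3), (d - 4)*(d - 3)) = d - 4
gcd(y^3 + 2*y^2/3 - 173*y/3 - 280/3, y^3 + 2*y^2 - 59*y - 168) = y^2 - y - 56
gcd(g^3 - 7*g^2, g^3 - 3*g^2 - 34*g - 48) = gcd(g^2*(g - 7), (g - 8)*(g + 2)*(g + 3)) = 1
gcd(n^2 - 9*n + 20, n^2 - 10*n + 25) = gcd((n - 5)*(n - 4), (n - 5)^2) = n - 5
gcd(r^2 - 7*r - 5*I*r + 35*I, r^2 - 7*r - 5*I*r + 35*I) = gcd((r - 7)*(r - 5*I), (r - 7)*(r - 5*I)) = r^2 + r*(-7 - 5*I) + 35*I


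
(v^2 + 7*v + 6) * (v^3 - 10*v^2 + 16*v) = v^5 - 3*v^4 - 48*v^3 + 52*v^2 + 96*v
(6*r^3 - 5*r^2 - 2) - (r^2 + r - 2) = 6*r^3 - 6*r^2 - r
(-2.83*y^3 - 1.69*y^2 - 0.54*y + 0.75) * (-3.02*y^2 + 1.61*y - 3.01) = 8.5466*y^5 + 0.547499999999999*y^4 + 7.4282*y^3 + 1.9525*y^2 + 2.8329*y - 2.2575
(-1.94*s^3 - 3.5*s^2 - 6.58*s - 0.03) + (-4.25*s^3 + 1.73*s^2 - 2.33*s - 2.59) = -6.19*s^3 - 1.77*s^2 - 8.91*s - 2.62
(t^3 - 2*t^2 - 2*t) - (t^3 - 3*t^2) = t^2 - 2*t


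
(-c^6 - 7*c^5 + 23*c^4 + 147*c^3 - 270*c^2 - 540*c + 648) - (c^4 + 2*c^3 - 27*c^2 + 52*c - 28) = -c^6 - 7*c^5 + 22*c^4 + 145*c^3 - 243*c^2 - 592*c + 676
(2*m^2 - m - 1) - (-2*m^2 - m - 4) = 4*m^2 + 3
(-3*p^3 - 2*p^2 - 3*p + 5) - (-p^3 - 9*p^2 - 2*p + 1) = -2*p^3 + 7*p^2 - p + 4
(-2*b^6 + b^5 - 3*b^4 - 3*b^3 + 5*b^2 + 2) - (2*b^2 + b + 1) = -2*b^6 + b^5 - 3*b^4 - 3*b^3 + 3*b^2 - b + 1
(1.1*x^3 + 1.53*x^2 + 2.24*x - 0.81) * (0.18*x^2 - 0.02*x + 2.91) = 0.198*x^5 + 0.2534*x^4 + 3.5736*x^3 + 4.2617*x^2 + 6.5346*x - 2.3571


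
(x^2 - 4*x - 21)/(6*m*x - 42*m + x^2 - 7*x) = (x + 3)/(6*m + x)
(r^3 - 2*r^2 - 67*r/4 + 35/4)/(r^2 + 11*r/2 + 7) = (2*r^2 - 11*r + 5)/(2*(r + 2))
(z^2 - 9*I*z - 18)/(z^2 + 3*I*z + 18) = (z - 6*I)/(z + 6*I)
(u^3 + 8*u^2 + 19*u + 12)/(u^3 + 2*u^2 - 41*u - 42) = (u^2 + 7*u + 12)/(u^2 + u - 42)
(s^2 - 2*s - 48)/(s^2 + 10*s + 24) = (s - 8)/(s + 4)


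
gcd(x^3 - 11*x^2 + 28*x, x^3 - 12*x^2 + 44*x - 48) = x - 4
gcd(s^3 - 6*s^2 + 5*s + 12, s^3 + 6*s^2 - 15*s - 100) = s - 4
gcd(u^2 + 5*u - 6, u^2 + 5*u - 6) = u^2 + 5*u - 6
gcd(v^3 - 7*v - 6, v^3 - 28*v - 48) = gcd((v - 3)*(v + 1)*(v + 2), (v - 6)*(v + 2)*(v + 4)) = v + 2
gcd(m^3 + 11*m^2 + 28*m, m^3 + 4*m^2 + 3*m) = m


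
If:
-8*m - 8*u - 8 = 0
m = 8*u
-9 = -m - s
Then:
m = -8/9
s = 89/9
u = -1/9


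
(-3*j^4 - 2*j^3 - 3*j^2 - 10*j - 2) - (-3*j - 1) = -3*j^4 - 2*j^3 - 3*j^2 - 7*j - 1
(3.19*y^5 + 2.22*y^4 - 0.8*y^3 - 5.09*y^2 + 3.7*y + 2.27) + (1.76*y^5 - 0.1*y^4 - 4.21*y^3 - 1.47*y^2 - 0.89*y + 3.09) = 4.95*y^5 + 2.12*y^4 - 5.01*y^3 - 6.56*y^2 + 2.81*y + 5.36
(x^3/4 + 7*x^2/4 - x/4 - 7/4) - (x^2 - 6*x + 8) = x^3/4 + 3*x^2/4 + 23*x/4 - 39/4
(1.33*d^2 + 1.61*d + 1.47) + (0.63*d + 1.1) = 1.33*d^2 + 2.24*d + 2.57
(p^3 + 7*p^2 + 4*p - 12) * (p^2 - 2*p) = p^5 + 5*p^4 - 10*p^3 - 20*p^2 + 24*p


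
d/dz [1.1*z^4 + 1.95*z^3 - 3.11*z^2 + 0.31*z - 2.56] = 4.4*z^3 + 5.85*z^2 - 6.22*z + 0.31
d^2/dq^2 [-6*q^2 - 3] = -12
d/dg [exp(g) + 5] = exp(g)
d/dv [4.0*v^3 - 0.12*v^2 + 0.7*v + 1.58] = 12.0*v^2 - 0.24*v + 0.7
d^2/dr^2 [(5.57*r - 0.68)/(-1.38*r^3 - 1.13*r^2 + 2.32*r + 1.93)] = (-63.645048*r^5 - 36.575244*r^4 - 32.924218*r^3 - 185.874432*r^2 - 72.715134*r + 60.166552)/(2.628072*r^9 + 6.455916*r^8 - 7.968258*r^7 - 31.290427*r^6 - 4.66194*r^5 + 47.927613*r^4 + 33.292046*r^3 - 18.536685*r^2 - 25.925304*r - 7.189057)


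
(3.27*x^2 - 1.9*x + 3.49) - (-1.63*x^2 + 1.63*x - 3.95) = 4.9*x^2 - 3.53*x + 7.44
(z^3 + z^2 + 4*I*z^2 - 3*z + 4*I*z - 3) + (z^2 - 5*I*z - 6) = z^3 + 2*z^2 + 4*I*z^2 - 3*z - I*z - 9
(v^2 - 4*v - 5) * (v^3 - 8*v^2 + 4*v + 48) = v^5 - 12*v^4 + 31*v^3 + 72*v^2 - 212*v - 240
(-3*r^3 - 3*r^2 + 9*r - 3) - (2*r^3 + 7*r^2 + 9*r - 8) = -5*r^3 - 10*r^2 + 5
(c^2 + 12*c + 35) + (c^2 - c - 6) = 2*c^2 + 11*c + 29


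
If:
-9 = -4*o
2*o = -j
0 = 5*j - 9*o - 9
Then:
No Solution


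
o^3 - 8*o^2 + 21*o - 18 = (o - 3)^2*(o - 2)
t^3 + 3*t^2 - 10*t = t*(t - 2)*(t + 5)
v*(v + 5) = v^2 + 5*v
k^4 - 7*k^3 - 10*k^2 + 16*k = k*(k - 8)*(k - 1)*(k + 2)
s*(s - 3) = s^2 - 3*s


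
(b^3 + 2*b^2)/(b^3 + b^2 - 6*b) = b*(b + 2)/(b^2 + b - 6)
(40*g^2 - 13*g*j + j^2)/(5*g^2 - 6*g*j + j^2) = (8*g - j)/(g - j)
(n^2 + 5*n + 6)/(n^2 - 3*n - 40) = (n^2 + 5*n + 6)/(n^2 - 3*n - 40)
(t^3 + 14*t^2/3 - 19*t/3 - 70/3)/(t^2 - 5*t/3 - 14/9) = 3*(t^2 + 7*t + 10)/(3*t + 2)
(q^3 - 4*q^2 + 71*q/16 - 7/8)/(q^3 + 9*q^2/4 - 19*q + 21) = (q - 1/4)/(q + 6)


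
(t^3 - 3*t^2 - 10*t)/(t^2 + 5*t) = (t^2 - 3*t - 10)/(t + 5)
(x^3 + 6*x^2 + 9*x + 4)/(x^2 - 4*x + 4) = (x^3 + 6*x^2 + 9*x + 4)/(x^2 - 4*x + 4)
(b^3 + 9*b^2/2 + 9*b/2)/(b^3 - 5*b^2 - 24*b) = (b + 3/2)/(b - 8)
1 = 1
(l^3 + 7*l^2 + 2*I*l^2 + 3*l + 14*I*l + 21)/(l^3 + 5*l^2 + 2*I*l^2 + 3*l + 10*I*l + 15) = (l + 7)/(l + 5)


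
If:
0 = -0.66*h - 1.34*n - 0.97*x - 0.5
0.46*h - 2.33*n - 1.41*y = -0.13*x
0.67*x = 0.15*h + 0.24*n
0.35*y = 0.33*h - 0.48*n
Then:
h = 0.16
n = -0.38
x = -0.10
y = 0.67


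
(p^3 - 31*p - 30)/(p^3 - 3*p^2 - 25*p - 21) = (p^2 - p - 30)/(p^2 - 4*p - 21)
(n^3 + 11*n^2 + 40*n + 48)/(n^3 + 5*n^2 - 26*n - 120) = (n^2 + 7*n + 12)/(n^2 + n - 30)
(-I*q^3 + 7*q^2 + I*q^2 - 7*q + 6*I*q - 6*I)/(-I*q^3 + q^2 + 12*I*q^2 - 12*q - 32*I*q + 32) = (q^2 + q*(-1 + 6*I) - 6*I)/(q^2 - 12*q + 32)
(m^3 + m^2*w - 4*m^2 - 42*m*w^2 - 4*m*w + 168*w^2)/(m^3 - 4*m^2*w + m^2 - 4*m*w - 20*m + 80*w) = (-m^2 - m*w + 42*w^2)/(-m^2 + 4*m*w - 5*m + 20*w)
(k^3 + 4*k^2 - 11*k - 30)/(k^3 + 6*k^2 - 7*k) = (k^3 + 4*k^2 - 11*k - 30)/(k*(k^2 + 6*k - 7))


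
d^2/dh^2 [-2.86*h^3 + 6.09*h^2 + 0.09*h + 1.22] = 12.18 - 17.16*h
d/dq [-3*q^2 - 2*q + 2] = -6*q - 2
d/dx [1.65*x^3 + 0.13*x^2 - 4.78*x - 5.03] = 4.95*x^2 + 0.26*x - 4.78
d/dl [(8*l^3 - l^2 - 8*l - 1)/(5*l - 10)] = (16*l^3 - 49*l^2 + 4*l + 17)/(5*(l^2 - 4*l + 4))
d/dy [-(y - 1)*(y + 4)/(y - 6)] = (-y^2 + 12*y + 14)/(y^2 - 12*y + 36)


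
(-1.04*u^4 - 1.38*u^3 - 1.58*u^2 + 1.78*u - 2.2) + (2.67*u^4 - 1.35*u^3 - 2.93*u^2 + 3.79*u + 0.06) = 1.63*u^4 - 2.73*u^3 - 4.51*u^2 + 5.57*u - 2.14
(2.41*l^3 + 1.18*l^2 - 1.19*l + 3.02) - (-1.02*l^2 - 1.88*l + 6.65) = 2.41*l^3 + 2.2*l^2 + 0.69*l - 3.63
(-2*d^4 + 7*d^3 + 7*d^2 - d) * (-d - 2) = 2*d^5 - 3*d^4 - 21*d^3 - 13*d^2 + 2*d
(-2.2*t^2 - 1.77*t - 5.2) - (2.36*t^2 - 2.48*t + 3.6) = -4.56*t^2 + 0.71*t - 8.8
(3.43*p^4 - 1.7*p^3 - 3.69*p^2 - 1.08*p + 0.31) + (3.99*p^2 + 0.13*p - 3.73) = 3.43*p^4 - 1.7*p^3 + 0.3*p^2 - 0.95*p - 3.42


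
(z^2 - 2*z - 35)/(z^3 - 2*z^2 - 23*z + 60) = (z - 7)/(z^2 - 7*z + 12)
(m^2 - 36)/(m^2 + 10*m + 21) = (m^2 - 36)/(m^2 + 10*m + 21)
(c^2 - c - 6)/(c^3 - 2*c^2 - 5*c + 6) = 1/(c - 1)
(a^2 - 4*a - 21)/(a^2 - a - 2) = (-a^2 + 4*a + 21)/(-a^2 + a + 2)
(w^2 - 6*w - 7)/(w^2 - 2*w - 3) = (w - 7)/(w - 3)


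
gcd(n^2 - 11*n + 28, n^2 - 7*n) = n - 7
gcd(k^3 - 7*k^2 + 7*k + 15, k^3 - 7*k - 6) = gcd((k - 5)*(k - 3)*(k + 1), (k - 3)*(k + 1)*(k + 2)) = k^2 - 2*k - 3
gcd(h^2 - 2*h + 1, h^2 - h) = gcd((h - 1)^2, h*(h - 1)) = h - 1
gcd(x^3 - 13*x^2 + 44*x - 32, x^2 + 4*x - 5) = x - 1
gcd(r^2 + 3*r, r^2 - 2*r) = r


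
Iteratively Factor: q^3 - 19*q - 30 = (q + 2)*(q^2 - 2*q - 15) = (q - 5)*(q + 2)*(q + 3)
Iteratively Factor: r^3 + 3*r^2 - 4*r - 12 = (r + 3)*(r^2 - 4) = (r - 2)*(r + 3)*(r + 2)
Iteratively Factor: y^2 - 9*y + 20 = (y - 4)*(y - 5)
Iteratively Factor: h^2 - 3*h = (h)*(h - 3)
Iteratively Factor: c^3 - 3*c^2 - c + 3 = (c + 1)*(c^2 - 4*c + 3) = (c - 1)*(c + 1)*(c - 3)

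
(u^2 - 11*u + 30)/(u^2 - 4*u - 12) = (u - 5)/(u + 2)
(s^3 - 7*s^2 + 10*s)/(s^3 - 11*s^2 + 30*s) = (s - 2)/(s - 6)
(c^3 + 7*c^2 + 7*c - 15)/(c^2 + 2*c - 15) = (c^2 + 2*c - 3)/(c - 3)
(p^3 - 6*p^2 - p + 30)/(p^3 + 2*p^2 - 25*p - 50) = (p - 3)/(p + 5)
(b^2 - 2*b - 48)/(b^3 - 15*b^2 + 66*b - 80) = (b + 6)/(b^2 - 7*b + 10)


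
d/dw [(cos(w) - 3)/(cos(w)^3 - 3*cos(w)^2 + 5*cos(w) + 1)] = (39*cos(w)/2 - 6*cos(2*w) + cos(3*w)/2 - 22)*sin(w)/(cos(w)^3 - 3*cos(w)^2 + 5*cos(w) + 1)^2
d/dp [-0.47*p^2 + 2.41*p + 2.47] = 2.41 - 0.94*p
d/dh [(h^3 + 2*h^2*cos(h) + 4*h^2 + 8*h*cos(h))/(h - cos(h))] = (-3*h^3*sin(h) + 2*h^3 - 12*h^2*sin(h) - h^2*cos(h) + 4*h^2 - 4*h*cos(h)^2 - 8*h*cos(h) - 8*cos(h)^2)/(h - cos(h))^2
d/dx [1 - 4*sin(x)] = -4*cos(x)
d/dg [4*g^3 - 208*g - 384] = 12*g^2 - 208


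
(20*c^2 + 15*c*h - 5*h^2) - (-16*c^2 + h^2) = 36*c^2 + 15*c*h - 6*h^2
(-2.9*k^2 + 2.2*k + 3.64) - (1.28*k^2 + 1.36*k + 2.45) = -4.18*k^2 + 0.84*k + 1.19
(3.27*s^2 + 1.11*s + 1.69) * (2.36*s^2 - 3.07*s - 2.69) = 7.7172*s^4 - 7.4193*s^3 - 8.2156*s^2 - 8.1742*s - 4.5461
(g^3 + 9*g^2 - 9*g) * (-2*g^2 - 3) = -2*g^5 - 18*g^4 + 15*g^3 - 27*g^2 + 27*g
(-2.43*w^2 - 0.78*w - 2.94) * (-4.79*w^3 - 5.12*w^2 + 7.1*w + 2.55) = 11.6397*w^5 + 16.1778*w^4 + 0.8232*w^3 + 3.3183*w^2 - 22.863*w - 7.497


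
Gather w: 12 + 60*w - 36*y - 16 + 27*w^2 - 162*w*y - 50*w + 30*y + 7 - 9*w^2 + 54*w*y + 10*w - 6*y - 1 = 18*w^2 + w*(20 - 108*y) - 12*y + 2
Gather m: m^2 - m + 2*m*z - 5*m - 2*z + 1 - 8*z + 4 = m^2 + m*(2*z - 6) - 10*z + 5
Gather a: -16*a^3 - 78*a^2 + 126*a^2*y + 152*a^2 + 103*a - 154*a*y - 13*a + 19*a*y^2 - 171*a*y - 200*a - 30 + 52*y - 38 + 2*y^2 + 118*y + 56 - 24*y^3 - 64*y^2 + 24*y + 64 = -16*a^3 + a^2*(126*y + 74) + a*(19*y^2 - 325*y - 110) - 24*y^3 - 62*y^2 + 194*y + 52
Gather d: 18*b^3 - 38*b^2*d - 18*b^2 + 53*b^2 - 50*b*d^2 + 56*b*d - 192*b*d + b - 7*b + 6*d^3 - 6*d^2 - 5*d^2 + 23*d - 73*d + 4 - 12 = 18*b^3 + 35*b^2 - 6*b + 6*d^3 + d^2*(-50*b - 11) + d*(-38*b^2 - 136*b - 50) - 8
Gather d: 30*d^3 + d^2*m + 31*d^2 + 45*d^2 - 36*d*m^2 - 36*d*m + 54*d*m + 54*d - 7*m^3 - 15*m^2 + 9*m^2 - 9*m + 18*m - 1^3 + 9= 30*d^3 + d^2*(m + 76) + d*(-36*m^2 + 18*m + 54) - 7*m^3 - 6*m^2 + 9*m + 8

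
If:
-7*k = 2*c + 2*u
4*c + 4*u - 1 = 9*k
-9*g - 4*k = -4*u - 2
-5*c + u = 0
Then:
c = 7/276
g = 185/621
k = -1/23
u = 35/276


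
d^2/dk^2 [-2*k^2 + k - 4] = -4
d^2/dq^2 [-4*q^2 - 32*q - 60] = -8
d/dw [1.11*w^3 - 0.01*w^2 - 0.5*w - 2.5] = 3.33*w^2 - 0.02*w - 0.5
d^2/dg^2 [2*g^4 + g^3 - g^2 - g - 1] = 24*g^2 + 6*g - 2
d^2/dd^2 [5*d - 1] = 0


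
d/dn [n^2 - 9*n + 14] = 2*n - 9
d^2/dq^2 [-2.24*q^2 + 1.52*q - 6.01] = -4.48000000000000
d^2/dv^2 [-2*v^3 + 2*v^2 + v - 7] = 4 - 12*v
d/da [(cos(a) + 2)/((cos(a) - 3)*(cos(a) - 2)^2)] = (3*cos(a) + cos(2*a) - 21)*sin(a)/((cos(a) - 3)^2*(cos(a) - 2)^3)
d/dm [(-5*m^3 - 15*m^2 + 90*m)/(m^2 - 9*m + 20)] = 5*(-m^4 + 18*m^3 - 51*m^2 - 120*m + 360)/(m^4 - 18*m^3 + 121*m^2 - 360*m + 400)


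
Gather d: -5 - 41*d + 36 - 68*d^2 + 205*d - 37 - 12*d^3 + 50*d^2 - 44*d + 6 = -12*d^3 - 18*d^2 + 120*d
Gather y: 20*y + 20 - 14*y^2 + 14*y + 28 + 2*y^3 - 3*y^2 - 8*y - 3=2*y^3 - 17*y^2 + 26*y + 45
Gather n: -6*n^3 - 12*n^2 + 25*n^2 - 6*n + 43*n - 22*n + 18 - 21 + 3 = -6*n^3 + 13*n^2 + 15*n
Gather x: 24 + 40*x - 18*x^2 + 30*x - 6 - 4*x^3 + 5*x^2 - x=-4*x^3 - 13*x^2 + 69*x + 18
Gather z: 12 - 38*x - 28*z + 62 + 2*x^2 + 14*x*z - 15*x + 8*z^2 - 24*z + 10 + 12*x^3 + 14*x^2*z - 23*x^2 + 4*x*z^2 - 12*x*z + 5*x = 12*x^3 - 21*x^2 - 48*x + z^2*(4*x + 8) + z*(14*x^2 + 2*x - 52) + 84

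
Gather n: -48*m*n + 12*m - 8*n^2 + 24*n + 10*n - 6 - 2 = 12*m - 8*n^2 + n*(34 - 48*m) - 8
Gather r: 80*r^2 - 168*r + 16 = 80*r^2 - 168*r + 16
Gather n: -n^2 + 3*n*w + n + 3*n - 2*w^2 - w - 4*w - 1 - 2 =-n^2 + n*(3*w + 4) - 2*w^2 - 5*w - 3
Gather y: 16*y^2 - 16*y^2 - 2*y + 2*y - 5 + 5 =0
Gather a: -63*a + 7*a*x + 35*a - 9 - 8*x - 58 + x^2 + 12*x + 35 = a*(7*x - 28) + x^2 + 4*x - 32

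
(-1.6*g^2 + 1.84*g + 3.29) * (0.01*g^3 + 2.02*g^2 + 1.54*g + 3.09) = -0.016*g^5 - 3.2136*g^4 + 1.2857*g^3 + 4.5354*g^2 + 10.7522*g + 10.1661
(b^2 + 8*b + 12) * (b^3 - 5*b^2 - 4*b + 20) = b^5 + 3*b^4 - 32*b^3 - 72*b^2 + 112*b + 240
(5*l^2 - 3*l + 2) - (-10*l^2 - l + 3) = 15*l^2 - 2*l - 1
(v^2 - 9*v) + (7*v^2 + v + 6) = 8*v^2 - 8*v + 6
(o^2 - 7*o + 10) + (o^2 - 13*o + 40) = 2*o^2 - 20*o + 50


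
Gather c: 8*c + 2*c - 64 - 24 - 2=10*c - 90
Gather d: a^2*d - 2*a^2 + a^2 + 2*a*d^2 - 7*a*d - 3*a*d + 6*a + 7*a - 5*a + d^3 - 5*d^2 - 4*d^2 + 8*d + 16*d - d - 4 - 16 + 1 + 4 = -a^2 + 8*a + d^3 + d^2*(2*a - 9) + d*(a^2 - 10*a + 23) - 15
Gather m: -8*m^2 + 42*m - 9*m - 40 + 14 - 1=-8*m^2 + 33*m - 27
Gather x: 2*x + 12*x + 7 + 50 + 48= 14*x + 105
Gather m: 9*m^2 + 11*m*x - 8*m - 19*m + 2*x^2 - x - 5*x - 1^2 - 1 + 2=9*m^2 + m*(11*x - 27) + 2*x^2 - 6*x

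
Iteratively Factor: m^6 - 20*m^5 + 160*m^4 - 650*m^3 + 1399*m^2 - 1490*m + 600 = (m - 1)*(m^5 - 19*m^4 + 141*m^3 - 509*m^2 + 890*m - 600) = (m - 5)*(m - 1)*(m^4 - 14*m^3 + 71*m^2 - 154*m + 120) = (m - 5)*(m - 4)*(m - 1)*(m^3 - 10*m^2 + 31*m - 30) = (m - 5)^2*(m - 4)*(m - 1)*(m^2 - 5*m + 6) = (m - 5)^2*(m - 4)*(m - 2)*(m - 1)*(m - 3)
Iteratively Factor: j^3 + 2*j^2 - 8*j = (j + 4)*(j^2 - 2*j) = (j - 2)*(j + 4)*(j)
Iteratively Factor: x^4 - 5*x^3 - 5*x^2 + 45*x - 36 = (x - 4)*(x^3 - x^2 - 9*x + 9) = (x - 4)*(x - 3)*(x^2 + 2*x - 3) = (x - 4)*(x - 3)*(x + 3)*(x - 1)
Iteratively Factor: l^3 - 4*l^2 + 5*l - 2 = (l - 1)*(l^2 - 3*l + 2) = (l - 2)*(l - 1)*(l - 1)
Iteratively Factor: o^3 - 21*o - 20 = (o + 1)*(o^2 - o - 20) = (o + 1)*(o + 4)*(o - 5)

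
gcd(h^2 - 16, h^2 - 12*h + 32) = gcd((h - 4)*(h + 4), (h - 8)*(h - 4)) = h - 4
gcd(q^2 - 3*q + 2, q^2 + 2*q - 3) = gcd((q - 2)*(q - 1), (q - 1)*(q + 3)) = q - 1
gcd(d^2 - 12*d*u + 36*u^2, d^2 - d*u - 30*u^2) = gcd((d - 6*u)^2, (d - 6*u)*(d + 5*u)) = -d + 6*u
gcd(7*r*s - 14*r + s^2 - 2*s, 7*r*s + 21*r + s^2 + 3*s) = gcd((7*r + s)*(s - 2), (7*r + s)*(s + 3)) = 7*r + s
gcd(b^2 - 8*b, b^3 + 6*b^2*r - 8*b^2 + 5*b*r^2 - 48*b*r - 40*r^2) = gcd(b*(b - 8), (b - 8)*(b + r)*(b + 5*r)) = b - 8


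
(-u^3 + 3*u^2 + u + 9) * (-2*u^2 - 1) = 2*u^5 - 6*u^4 - u^3 - 21*u^2 - u - 9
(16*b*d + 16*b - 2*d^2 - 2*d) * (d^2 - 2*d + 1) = 16*b*d^3 - 16*b*d^2 - 16*b*d + 16*b - 2*d^4 + 2*d^3 + 2*d^2 - 2*d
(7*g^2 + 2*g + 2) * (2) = 14*g^2 + 4*g + 4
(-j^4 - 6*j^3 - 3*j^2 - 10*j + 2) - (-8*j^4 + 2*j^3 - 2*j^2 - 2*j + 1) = 7*j^4 - 8*j^3 - j^2 - 8*j + 1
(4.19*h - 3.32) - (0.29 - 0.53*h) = 4.72*h - 3.61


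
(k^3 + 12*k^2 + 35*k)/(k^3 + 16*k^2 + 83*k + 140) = k/(k + 4)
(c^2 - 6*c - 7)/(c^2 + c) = (c - 7)/c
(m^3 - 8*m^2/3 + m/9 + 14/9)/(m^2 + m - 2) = (9*m^2 - 15*m - 14)/(9*(m + 2))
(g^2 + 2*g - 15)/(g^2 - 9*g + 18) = (g + 5)/(g - 6)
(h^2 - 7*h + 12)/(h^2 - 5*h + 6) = (h - 4)/(h - 2)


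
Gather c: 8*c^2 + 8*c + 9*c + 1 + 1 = 8*c^2 + 17*c + 2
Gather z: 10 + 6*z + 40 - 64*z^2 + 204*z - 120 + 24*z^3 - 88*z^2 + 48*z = 24*z^3 - 152*z^2 + 258*z - 70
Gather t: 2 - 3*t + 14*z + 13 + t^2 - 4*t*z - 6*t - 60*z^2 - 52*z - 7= t^2 + t*(-4*z - 9) - 60*z^2 - 38*z + 8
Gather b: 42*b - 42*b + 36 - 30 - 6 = 0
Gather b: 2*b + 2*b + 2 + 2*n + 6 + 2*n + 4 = 4*b + 4*n + 12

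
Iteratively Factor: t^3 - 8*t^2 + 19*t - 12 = (t - 4)*(t^2 - 4*t + 3) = (t - 4)*(t - 1)*(t - 3)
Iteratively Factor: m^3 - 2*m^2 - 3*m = (m + 1)*(m^2 - 3*m) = (m - 3)*(m + 1)*(m)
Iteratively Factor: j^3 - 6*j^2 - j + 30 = (j + 2)*(j^2 - 8*j + 15) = (j - 5)*(j + 2)*(j - 3)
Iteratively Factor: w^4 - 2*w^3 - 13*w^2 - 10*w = (w - 5)*(w^3 + 3*w^2 + 2*w) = w*(w - 5)*(w^2 + 3*w + 2) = w*(w - 5)*(w + 2)*(w + 1)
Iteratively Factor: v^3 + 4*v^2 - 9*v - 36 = (v + 3)*(v^2 + v - 12) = (v + 3)*(v + 4)*(v - 3)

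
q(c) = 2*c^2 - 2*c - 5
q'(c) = 4*c - 2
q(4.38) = 24.61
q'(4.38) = 15.52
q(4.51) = 26.66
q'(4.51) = 16.04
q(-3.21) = 22.03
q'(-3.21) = -14.84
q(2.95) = 6.50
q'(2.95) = 9.80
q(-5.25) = 60.62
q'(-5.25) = -23.00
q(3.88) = 17.35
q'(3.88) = 13.52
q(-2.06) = 7.61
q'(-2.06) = -10.24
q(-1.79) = 4.99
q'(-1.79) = -9.16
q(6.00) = 55.00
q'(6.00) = 22.00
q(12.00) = 259.00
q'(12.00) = 46.00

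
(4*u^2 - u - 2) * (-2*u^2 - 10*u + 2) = -8*u^4 - 38*u^3 + 22*u^2 + 18*u - 4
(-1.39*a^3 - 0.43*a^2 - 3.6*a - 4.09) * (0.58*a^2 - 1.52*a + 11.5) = -0.8062*a^5 + 1.8634*a^4 - 17.4194*a^3 - 1.8452*a^2 - 35.1832*a - 47.035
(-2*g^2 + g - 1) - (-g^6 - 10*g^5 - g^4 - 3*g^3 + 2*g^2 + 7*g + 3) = g^6 + 10*g^5 + g^4 + 3*g^3 - 4*g^2 - 6*g - 4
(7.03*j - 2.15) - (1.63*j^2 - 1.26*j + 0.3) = -1.63*j^2 + 8.29*j - 2.45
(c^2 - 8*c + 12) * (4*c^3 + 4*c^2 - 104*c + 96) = 4*c^5 - 28*c^4 - 88*c^3 + 976*c^2 - 2016*c + 1152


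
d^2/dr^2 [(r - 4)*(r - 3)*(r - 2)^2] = 12*r^2 - 66*r + 88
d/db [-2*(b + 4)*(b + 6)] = -4*b - 20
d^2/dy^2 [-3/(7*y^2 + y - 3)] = 6*(49*y^2 + 7*y - (14*y + 1)^2 - 21)/(7*y^2 + y - 3)^3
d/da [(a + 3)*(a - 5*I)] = 2*a + 3 - 5*I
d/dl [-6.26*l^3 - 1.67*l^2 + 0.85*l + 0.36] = -18.78*l^2 - 3.34*l + 0.85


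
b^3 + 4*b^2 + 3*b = b*(b + 1)*(b + 3)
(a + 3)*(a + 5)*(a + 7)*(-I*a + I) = -I*a^4 - 14*I*a^3 - 56*I*a^2 - 34*I*a + 105*I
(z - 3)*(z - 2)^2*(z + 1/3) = z^4 - 20*z^3/3 + 41*z^2/3 - 20*z/3 - 4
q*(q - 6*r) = q^2 - 6*q*r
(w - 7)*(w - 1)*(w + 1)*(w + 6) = w^4 - w^3 - 43*w^2 + w + 42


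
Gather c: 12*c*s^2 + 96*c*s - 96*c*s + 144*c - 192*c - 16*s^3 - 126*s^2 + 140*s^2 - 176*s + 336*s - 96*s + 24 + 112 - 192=c*(12*s^2 - 48) - 16*s^3 + 14*s^2 + 64*s - 56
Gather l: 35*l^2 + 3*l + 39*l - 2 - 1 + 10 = 35*l^2 + 42*l + 7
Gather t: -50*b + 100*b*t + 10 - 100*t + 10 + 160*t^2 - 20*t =-50*b + 160*t^2 + t*(100*b - 120) + 20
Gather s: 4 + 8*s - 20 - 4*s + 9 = 4*s - 7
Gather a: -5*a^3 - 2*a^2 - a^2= -5*a^3 - 3*a^2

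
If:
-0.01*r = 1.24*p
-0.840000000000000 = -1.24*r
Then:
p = -0.01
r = 0.68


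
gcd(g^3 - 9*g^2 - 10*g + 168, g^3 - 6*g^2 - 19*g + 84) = g^2 - 3*g - 28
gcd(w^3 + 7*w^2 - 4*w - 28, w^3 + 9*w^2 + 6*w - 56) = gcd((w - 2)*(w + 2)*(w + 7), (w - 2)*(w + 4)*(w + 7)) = w^2 + 5*w - 14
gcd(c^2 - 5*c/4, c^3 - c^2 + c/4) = c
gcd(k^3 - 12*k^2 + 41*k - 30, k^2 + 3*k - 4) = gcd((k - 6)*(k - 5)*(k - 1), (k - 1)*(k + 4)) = k - 1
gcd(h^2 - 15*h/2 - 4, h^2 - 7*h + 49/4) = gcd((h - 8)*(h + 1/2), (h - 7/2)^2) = 1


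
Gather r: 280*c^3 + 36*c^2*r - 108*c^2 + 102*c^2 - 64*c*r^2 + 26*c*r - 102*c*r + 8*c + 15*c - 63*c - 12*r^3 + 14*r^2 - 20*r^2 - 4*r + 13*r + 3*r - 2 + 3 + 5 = 280*c^3 - 6*c^2 - 40*c - 12*r^3 + r^2*(-64*c - 6) + r*(36*c^2 - 76*c + 12) + 6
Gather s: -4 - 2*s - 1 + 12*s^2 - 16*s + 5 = 12*s^2 - 18*s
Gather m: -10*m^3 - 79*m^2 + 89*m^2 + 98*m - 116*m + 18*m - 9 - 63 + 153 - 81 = -10*m^3 + 10*m^2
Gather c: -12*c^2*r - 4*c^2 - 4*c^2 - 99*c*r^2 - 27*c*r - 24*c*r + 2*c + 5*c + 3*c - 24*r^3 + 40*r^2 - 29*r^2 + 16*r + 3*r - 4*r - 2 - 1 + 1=c^2*(-12*r - 8) + c*(-99*r^2 - 51*r + 10) - 24*r^3 + 11*r^2 + 15*r - 2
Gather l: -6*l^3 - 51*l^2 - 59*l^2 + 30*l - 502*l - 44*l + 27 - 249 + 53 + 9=-6*l^3 - 110*l^2 - 516*l - 160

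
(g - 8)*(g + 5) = g^2 - 3*g - 40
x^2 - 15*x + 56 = (x - 8)*(x - 7)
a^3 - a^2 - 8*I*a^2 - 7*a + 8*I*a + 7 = (a - 1)*(a - 7*I)*(a - I)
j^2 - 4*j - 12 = (j - 6)*(j + 2)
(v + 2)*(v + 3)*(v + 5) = v^3 + 10*v^2 + 31*v + 30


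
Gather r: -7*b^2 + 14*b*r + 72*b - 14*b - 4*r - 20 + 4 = -7*b^2 + 58*b + r*(14*b - 4) - 16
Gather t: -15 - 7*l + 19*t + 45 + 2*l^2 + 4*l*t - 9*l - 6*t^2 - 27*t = 2*l^2 - 16*l - 6*t^2 + t*(4*l - 8) + 30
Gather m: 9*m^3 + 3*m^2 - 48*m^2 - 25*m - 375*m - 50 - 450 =9*m^3 - 45*m^2 - 400*m - 500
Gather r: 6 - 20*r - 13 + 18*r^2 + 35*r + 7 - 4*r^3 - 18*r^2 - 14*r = -4*r^3 + r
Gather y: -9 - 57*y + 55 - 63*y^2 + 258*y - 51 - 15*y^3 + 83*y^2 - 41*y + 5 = -15*y^3 + 20*y^2 + 160*y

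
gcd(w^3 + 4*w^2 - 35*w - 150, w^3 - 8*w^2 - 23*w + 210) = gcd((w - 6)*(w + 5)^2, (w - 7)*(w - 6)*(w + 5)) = w^2 - w - 30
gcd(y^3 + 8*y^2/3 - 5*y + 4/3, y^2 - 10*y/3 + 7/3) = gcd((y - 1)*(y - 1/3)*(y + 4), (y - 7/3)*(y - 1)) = y - 1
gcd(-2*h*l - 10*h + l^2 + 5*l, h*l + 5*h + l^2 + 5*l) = l + 5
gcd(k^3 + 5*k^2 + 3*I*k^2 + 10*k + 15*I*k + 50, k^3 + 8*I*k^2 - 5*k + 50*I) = k^2 + 3*I*k + 10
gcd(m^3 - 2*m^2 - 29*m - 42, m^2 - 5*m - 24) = m + 3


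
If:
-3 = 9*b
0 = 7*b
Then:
No Solution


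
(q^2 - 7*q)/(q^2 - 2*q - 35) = q/(q + 5)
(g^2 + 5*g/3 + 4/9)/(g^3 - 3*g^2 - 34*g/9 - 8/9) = (3*g + 4)/(3*g^2 - 10*g - 8)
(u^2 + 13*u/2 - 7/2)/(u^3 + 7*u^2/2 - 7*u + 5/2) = (u + 7)/(u^2 + 4*u - 5)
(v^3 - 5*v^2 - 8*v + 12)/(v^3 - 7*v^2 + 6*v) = (v + 2)/v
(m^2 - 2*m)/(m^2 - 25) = m*(m - 2)/(m^2 - 25)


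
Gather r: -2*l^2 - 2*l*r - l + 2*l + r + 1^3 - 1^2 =-2*l^2 + l + r*(1 - 2*l)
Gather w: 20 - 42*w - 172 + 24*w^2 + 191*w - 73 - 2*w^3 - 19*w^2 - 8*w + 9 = -2*w^3 + 5*w^2 + 141*w - 216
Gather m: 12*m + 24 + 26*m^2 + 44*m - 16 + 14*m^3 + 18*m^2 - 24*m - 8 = 14*m^3 + 44*m^2 + 32*m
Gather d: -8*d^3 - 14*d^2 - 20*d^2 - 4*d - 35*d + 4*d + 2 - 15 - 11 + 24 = -8*d^3 - 34*d^2 - 35*d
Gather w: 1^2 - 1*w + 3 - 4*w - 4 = -5*w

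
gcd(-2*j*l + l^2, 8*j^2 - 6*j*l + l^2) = 2*j - l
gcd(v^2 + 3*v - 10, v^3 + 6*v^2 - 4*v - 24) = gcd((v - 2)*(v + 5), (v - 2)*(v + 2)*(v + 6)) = v - 2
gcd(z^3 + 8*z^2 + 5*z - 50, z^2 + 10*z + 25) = z^2 + 10*z + 25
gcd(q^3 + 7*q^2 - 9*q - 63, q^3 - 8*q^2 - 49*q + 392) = q + 7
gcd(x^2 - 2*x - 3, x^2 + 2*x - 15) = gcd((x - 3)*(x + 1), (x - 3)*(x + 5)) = x - 3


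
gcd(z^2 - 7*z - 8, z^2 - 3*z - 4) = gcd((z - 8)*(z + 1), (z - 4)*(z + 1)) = z + 1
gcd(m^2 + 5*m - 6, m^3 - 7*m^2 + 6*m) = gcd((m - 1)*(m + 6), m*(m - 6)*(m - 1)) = m - 1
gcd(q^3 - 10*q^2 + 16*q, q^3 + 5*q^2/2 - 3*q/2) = q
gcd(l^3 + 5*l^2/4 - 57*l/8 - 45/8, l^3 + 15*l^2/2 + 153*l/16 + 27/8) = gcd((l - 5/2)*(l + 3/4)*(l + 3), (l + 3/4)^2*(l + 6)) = l + 3/4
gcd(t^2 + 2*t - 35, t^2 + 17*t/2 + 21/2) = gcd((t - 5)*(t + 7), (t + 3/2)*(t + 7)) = t + 7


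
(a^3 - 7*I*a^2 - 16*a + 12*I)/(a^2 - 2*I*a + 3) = (a^2 - 4*I*a - 4)/(a + I)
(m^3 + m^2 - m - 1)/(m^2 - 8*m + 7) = (m^2 + 2*m + 1)/(m - 7)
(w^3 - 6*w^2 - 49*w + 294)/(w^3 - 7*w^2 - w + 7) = (w^2 + w - 42)/(w^2 - 1)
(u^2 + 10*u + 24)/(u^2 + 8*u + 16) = (u + 6)/(u + 4)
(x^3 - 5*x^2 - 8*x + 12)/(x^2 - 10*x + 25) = (x^3 - 5*x^2 - 8*x + 12)/(x^2 - 10*x + 25)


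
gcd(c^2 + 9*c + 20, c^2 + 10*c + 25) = c + 5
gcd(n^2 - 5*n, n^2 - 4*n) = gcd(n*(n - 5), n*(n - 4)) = n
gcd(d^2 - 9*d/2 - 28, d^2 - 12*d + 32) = d - 8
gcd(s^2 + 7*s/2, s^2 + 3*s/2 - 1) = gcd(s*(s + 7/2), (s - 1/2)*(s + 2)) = 1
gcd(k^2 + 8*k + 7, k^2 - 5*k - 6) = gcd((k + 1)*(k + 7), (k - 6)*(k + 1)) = k + 1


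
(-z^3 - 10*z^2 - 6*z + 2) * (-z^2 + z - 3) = z^5 + 9*z^4 - z^3 + 22*z^2 + 20*z - 6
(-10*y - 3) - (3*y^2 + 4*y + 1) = -3*y^2 - 14*y - 4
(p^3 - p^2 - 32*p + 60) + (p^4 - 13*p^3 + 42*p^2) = p^4 - 12*p^3 + 41*p^2 - 32*p + 60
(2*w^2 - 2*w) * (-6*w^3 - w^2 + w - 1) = -12*w^5 + 10*w^4 + 4*w^3 - 4*w^2 + 2*w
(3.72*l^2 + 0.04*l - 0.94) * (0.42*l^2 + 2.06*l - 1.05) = 1.5624*l^4 + 7.68*l^3 - 4.2184*l^2 - 1.9784*l + 0.987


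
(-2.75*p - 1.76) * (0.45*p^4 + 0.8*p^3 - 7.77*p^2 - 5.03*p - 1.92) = -1.2375*p^5 - 2.992*p^4 + 19.9595*p^3 + 27.5077*p^2 + 14.1328*p + 3.3792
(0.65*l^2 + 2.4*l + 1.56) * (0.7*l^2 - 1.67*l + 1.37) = 0.455*l^4 + 0.5945*l^3 - 2.0255*l^2 + 0.6828*l + 2.1372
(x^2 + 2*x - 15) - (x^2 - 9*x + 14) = 11*x - 29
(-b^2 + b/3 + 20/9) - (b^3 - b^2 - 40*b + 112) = -b^3 + 121*b/3 - 988/9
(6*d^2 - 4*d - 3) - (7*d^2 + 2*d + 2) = -d^2 - 6*d - 5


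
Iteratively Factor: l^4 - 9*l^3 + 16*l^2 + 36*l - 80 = (l - 4)*(l^3 - 5*l^2 - 4*l + 20) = (l - 4)*(l - 2)*(l^2 - 3*l - 10) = (l - 4)*(l - 2)*(l + 2)*(l - 5)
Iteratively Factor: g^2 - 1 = (g + 1)*(g - 1)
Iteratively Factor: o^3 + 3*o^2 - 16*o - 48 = (o + 3)*(o^2 - 16) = (o - 4)*(o + 3)*(o + 4)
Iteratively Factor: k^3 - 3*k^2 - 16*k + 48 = (k - 4)*(k^2 + k - 12) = (k - 4)*(k + 4)*(k - 3)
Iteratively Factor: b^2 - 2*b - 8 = (b - 4)*(b + 2)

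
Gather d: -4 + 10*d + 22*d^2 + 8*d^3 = 8*d^3 + 22*d^2 + 10*d - 4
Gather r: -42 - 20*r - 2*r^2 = -2*r^2 - 20*r - 42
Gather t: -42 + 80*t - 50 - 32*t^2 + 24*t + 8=-32*t^2 + 104*t - 84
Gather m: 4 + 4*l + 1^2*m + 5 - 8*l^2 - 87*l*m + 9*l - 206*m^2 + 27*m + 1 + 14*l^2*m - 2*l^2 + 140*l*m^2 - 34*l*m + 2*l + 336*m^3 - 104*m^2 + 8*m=-10*l^2 + 15*l + 336*m^3 + m^2*(140*l - 310) + m*(14*l^2 - 121*l + 36) + 10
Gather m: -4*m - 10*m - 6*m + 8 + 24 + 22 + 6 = 60 - 20*m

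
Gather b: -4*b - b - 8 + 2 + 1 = -5*b - 5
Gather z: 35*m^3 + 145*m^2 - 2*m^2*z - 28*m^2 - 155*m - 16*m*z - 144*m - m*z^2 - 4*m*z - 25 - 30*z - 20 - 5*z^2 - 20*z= 35*m^3 + 117*m^2 - 299*m + z^2*(-m - 5) + z*(-2*m^2 - 20*m - 50) - 45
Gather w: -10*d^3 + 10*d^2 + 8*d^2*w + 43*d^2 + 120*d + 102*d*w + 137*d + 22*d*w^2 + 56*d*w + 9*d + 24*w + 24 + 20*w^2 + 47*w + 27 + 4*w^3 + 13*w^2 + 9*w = -10*d^3 + 53*d^2 + 266*d + 4*w^3 + w^2*(22*d + 33) + w*(8*d^2 + 158*d + 80) + 51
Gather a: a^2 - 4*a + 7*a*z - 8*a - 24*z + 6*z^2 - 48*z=a^2 + a*(7*z - 12) + 6*z^2 - 72*z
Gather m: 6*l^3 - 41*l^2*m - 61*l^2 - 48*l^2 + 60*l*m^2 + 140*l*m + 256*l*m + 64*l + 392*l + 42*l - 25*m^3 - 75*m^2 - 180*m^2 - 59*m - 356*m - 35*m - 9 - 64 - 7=6*l^3 - 109*l^2 + 498*l - 25*m^3 + m^2*(60*l - 255) + m*(-41*l^2 + 396*l - 450) - 80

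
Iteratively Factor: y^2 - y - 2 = (y + 1)*(y - 2)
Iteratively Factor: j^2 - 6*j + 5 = (j - 1)*(j - 5)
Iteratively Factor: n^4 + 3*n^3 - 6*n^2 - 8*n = (n + 1)*(n^3 + 2*n^2 - 8*n) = (n + 1)*(n + 4)*(n^2 - 2*n) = n*(n + 1)*(n + 4)*(n - 2)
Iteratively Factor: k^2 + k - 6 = (k + 3)*(k - 2)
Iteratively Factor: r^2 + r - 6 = (r + 3)*(r - 2)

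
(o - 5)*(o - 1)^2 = o^3 - 7*o^2 + 11*o - 5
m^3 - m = m*(m - 1)*(m + 1)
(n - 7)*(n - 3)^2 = n^3 - 13*n^2 + 51*n - 63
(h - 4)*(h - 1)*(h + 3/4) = h^3 - 17*h^2/4 + h/4 + 3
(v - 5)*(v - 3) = v^2 - 8*v + 15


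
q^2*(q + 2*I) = q^3 + 2*I*q^2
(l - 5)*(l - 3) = l^2 - 8*l + 15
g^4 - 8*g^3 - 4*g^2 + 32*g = g*(g - 8)*(g - 2)*(g + 2)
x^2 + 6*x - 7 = (x - 1)*(x + 7)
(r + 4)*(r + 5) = r^2 + 9*r + 20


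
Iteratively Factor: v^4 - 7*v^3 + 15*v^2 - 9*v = (v - 3)*(v^3 - 4*v^2 + 3*v) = (v - 3)^2*(v^2 - v) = (v - 3)^2*(v - 1)*(v)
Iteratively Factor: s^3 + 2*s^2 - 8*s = (s + 4)*(s^2 - 2*s) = s*(s + 4)*(s - 2)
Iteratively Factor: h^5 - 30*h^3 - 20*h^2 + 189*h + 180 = (h - 5)*(h^4 + 5*h^3 - 5*h^2 - 45*h - 36) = (h - 5)*(h + 3)*(h^3 + 2*h^2 - 11*h - 12) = (h - 5)*(h + 3)*(h + 4)*(h^2 - 2*h - 3) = (h - 5)*(h - 3)*(h + 3)*(h + 4)*(h + 1)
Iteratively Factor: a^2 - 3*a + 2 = (a - 1)*(a - 2)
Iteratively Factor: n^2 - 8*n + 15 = (n - 3)*(n - 5)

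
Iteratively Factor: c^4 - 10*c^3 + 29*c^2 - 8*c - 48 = (c - 4)*(c^3 - 6*c^2 + 5*c + 12) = (c - 4)*(c + 1)*(c^2 - 7*c + 12) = (c - 4)^2*(c + 1)*(c - 3)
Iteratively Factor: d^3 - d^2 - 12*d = (d)*(d^2 - d - 12) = d*(d + 3)*(d - 4)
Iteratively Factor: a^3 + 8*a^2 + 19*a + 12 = (a + 3)*(a^2 + 5*a + 4) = (a + 3)*(a + 4)*(a + 1)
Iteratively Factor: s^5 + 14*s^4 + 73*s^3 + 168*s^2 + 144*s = (s)*(s^4 + 14*s^3 + 73*s^2 + 168*s + 144) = s*(s + 3)*(s^3 + 11*s^2 + 40*s + 48) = s*(s + 3)^2*(s^2 + 8*s + 16) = s*(s + 3)^2*(s + 4)*(s + 4)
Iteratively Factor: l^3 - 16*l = (l + 4)*(l^2 - 4*l) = l*(l + 4)*(l - 4)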